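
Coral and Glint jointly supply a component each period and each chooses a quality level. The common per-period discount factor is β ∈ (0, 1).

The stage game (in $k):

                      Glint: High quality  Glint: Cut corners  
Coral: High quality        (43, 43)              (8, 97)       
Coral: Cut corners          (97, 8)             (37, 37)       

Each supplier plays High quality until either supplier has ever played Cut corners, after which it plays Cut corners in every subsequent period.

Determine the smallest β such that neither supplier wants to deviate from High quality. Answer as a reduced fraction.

9/10

Under grim trigger the critical discount factor is (T−C)/(T−P) with T = 97, C = 43, P = 37.
β* = (97−43)/(97−37) = 54/60 = 9/10.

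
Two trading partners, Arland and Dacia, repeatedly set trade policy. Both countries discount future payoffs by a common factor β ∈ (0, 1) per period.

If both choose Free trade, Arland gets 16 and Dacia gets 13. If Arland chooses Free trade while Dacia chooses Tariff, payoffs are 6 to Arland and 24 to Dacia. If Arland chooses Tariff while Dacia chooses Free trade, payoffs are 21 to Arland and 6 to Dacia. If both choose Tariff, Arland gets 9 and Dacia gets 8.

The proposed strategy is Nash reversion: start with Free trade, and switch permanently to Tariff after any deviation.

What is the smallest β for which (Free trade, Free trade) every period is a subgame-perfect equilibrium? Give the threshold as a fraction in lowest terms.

11/16

Arland's threshold: (21−16)/(21−9) = 5/12.
Dacia's threshold: (24−13)/(24−8) = 11/16.
5/12 < 11/16, so Dacia binds and β* = 11/16.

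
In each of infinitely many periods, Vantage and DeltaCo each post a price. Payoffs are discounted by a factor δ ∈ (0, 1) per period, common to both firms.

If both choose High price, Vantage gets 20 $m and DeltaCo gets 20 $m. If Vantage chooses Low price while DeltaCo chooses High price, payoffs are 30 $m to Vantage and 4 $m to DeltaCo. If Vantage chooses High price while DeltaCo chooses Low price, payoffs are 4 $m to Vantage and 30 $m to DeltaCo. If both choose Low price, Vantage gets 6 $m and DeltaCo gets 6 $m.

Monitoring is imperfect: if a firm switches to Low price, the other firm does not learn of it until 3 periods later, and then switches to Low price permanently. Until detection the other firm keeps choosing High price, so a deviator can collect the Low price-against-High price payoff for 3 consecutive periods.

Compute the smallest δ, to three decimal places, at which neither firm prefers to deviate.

0.747

The best deviation is to choose Low price for all 3 undetected periods, earning 30 each, then 6 forever once detected.
Deviation value: 30(1−δ^3)/(1−δ) + 6δ^3/(1−δ); cooperation value: 20/(1−δ).
IC: 20 ≥ 30(1−δ^3) + 6δ^3 = 30 − 24δ^3.
So δ^3 ≥ 10/24 = 5/12, giving δ ≥ (5/12)^(1/3) ≈ 0.747.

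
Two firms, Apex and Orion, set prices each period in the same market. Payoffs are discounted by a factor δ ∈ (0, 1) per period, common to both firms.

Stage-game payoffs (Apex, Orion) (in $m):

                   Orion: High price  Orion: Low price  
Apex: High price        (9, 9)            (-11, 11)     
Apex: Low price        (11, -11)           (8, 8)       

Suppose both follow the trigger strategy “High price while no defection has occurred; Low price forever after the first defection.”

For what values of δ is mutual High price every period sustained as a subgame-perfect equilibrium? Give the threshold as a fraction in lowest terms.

2/3

Under grim trigger the critical discount factor is (T−C)/(T−P) with T = 11, C = 9, P = 8.
δ* = (11−9)/(11−8) = 2/3.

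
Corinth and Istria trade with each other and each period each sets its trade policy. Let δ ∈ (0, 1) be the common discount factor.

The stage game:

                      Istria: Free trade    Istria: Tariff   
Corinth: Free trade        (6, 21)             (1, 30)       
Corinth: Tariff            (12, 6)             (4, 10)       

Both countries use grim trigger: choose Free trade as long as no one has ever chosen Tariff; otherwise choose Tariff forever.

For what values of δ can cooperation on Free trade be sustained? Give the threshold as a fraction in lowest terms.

Corinth's threshold: (12−6)/(12−4) = 3/4.
Istria's threshold: (30−21)/(30−10) = 9/20.
3/4 > 9/20, so Corinth binds and δ* = 3/4.

3/4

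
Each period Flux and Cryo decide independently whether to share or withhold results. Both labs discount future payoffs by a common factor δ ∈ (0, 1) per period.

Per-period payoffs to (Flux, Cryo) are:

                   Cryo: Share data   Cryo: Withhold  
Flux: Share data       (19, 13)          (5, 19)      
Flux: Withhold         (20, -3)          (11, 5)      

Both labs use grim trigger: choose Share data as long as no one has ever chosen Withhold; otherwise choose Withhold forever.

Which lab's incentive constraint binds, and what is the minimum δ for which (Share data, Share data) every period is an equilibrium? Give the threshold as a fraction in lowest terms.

Cryo; δ ≥ 3/7

Flux's threshold: (20−19)/(20−11) = 1/9.
Cryo's threshold: (19−13)/(19−5) = 3/7.
1/9 < 3/7, so Cryo binds and δ* = 3/7.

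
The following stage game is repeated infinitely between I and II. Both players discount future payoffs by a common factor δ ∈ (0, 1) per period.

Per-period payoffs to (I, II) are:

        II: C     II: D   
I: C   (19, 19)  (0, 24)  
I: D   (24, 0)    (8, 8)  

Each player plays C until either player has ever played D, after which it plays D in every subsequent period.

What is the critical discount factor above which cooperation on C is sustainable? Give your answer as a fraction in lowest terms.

One-period gain from deviating is 24 − 19 = 5. The loss is 19 − 8 = 11 in every subsequent period, with present value 11·δ/(1−δ).
Deviation is unprofitable when 11·δ/(1−δ) ≥ 5, i.e. δ/(1−δ) ≥ 5/11.
Equivalently δ ≥ 5/(5+11) = 5/16.

5/16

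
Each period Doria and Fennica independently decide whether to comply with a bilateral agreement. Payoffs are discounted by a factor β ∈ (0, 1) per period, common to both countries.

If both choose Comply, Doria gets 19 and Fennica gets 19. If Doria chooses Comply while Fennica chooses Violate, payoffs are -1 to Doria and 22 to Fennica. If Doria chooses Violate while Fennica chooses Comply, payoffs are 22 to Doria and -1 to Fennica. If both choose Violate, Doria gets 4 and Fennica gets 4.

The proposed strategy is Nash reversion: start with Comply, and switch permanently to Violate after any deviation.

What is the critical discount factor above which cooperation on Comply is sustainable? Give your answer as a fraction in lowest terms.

1/6

Under grim trigger the critical discount factor is (T−C)/(T−P) with T = 22, C = 19, P = 4.
β* = (22−19)/(22−4) = 3/18 = 1/6.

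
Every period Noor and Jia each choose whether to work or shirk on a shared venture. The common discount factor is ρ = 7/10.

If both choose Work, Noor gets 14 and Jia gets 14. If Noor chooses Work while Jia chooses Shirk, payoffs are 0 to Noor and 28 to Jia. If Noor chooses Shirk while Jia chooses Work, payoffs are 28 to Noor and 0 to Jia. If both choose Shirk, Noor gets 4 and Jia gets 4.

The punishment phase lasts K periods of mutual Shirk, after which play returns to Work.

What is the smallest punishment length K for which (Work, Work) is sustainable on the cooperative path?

IC: ρ(1−ρ^K)/(1−ρ) ≥ (28−14)/(14−4) = 7/5.
With ρ = 7/10: need 1 − ρ^K ≥ 7/5·(1−7/10)/(7/10), i.e. ρ^K ≤ 0.4000.
Since (7/10)^2 = 0.4900 and (7/10)^3 = 0.3430, the smallest such K is 3.

3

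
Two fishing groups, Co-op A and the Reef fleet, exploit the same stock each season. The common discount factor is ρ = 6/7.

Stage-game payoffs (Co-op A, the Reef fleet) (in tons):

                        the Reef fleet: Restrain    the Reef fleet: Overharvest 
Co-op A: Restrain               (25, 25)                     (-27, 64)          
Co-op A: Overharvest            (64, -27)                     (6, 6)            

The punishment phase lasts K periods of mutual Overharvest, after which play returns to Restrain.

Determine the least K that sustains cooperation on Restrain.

3

Need Σ_{k=1}^{K} ρ^k ≥ (64−25)/(25−6) = 2.0526 at ρ = 6/7.
At K = 2 the sum is 1.5918 < 2.0526; at K = 3 it is 2.2216 ≥ 2.0526.
So the minimum punishment length is K = 3.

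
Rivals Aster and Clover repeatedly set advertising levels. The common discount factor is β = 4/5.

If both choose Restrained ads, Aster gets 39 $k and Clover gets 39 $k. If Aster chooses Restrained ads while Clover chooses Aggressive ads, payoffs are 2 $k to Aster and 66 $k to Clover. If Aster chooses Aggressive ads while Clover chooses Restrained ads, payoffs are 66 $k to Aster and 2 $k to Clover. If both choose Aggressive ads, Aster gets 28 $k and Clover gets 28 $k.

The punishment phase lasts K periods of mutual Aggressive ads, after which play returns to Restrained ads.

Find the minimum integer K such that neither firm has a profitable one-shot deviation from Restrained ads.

5

Need Σ_{k=1}^{K} β^k ≥ (66−39)/(39−28) = 2.4545 at β = 4/5.
At K = 4 the sum is 2.3616 < 2.4545; at K = 5 it is 2.6893 ≥ 2.4545.
So the minimum punishment length is K = 5.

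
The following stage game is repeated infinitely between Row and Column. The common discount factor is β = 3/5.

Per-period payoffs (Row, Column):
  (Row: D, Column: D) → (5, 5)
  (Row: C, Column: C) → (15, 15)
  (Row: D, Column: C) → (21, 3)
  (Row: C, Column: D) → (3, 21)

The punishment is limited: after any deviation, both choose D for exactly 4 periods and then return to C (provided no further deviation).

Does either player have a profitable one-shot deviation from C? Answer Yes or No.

A one-shot deviation gives 21 now, then 5 for 4 periods, then back to 15.
Gain from deviating: (21−15) today; loss: (15−5) in each of the next 4 periods.
No-deviation condition: (15−5)(β+…+β^4) ≥ 21−15, i.e. β+…+β^4 ≥ 3/5.
At β = 3/5: β+…+β^4 = 1.3056 ≥ 0.6000.
So cooperation is sustainable.

No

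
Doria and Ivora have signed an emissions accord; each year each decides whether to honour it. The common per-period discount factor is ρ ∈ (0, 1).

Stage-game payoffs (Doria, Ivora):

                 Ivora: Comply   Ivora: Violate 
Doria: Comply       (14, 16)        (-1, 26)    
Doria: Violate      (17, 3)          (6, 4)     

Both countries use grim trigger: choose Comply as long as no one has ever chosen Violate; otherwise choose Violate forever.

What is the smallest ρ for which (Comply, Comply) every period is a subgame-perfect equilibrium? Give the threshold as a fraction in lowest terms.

5/11

Doria's threshold: (17−14)/(17−6) = 3/11.
Ivora's threshold: (26−16)/(26−4) = 5/11.
3/11 < 5/11, so Ivora binds and ρ* = 5/11.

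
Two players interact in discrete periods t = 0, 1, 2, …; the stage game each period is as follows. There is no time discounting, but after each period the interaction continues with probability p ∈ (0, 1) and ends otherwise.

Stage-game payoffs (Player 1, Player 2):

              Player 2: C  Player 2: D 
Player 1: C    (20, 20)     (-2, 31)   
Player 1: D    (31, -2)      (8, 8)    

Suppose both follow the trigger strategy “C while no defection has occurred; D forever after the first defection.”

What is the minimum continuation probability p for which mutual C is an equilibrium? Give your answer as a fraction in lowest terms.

With no time discounting, the continuation probability p plays the role of the discount factor.
Grim-trigger IC: 20/(1−p) ≥ 31 + 8p/(1−p) ⇒ p ≥ (31−20)/(31−8) = 11/23.

11/23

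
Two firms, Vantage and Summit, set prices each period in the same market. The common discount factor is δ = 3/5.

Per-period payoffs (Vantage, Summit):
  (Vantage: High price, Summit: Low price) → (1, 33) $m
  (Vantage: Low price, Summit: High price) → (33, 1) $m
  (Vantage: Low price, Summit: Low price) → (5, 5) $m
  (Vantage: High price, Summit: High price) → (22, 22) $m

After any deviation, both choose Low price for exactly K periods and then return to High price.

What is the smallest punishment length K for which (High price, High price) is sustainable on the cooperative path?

Need Σ_{k=1}^{K} δ^k ≥ (33−22)/(22−5) = 0.6471 at δ = 3/5.
At K = 1 the sum is 0.6000 < 0.6471; at K = 2 it is 0.9600 ≥ 0.6471.
So the minimum punishment length is K = 2.

2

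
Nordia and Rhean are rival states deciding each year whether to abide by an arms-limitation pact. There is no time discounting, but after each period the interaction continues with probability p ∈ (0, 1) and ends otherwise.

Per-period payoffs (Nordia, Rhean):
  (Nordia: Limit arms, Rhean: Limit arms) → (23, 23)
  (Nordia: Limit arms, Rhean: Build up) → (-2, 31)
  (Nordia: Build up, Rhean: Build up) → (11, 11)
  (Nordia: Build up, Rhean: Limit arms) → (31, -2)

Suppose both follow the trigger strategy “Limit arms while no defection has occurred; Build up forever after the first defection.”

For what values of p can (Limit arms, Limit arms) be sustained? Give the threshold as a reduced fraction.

With no time discounting, the continuation probability p plays the role of the discount factor.
Grim-trigger IC: 23/(1−p) ≥ 31 + 11p/(1−p) ⇒ p ≥ (31−23)/(31−11) = 2/5.

2/5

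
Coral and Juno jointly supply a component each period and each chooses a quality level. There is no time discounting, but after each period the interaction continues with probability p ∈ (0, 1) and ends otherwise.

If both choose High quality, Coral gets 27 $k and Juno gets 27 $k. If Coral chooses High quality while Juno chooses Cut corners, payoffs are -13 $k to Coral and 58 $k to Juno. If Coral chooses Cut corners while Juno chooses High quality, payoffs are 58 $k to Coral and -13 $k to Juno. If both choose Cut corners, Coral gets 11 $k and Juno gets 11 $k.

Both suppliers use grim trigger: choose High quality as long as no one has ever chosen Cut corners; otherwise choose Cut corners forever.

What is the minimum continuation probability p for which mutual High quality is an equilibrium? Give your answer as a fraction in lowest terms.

31/47

With no time discounting, the continuation probability p plays the role of the discount factor.
Grim-trigger IC: 27/(1−p) ≥ 58 + 11p/(1−p) ⇒ p ≥ (58−27)/(58−11) = 31/47.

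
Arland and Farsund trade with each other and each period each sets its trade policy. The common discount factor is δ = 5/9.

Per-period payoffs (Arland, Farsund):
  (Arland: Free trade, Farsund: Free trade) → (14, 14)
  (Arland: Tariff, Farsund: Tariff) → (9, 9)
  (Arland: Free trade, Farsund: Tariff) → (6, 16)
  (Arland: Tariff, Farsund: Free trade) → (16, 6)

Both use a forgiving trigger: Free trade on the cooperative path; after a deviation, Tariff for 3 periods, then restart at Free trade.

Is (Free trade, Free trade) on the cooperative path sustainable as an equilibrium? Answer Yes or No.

A one-shot deviation gives 16 now, then 9 for 3 periods, then back to 14.
Gain from deviating: (16−14) today; loss: (14−9) in each of the next 3 periods.
No-deviation condition: (14−9)(δ+…+δ^3) ≥ 16−14, i.e. δ+…+δ^3 ≥ 2/5.
At δ = 5/9: δ+…+δ^3 = 1.0357 ≥ 0.4000.
So cooperation is sustainable.

Yes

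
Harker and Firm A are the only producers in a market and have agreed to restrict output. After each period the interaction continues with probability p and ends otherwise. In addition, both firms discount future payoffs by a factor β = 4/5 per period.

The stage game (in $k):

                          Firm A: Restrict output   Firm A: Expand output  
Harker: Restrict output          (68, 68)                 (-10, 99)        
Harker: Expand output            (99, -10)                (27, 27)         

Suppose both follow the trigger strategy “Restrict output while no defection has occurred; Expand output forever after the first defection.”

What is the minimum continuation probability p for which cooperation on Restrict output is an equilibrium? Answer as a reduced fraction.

155/288

Expected continuation weight on next period's payoff is β·p = 4/5·p, which plays the role of the discount factor.
Cooperation requires 4/5·p ≥ (99−68)/(99−27) = 31/72, hence p ≥ 155/288.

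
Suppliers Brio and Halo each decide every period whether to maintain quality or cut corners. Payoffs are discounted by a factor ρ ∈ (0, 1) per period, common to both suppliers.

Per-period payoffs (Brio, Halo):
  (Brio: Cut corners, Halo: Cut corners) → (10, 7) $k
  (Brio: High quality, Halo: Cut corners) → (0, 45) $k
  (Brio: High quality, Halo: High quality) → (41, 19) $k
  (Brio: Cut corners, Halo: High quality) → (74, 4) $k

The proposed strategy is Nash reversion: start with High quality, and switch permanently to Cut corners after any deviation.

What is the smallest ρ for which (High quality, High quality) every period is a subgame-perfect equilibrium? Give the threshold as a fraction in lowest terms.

13/19

Brio: cooperation gives 41 each period; deviation gives 74 once then 10 forever.
  41/(1−ρ) ≥ 74 + 10ρ/(1−ρ) ⇒ ρ ≥ 33/64.
Halo: cooperation gives 19 each period; deviation gives 45 once then 7 forever.
  ρ ≥ 26/38 = 13/19.
Both must hold, so the binding constraint is Halo's: ρ ≥ 13/19.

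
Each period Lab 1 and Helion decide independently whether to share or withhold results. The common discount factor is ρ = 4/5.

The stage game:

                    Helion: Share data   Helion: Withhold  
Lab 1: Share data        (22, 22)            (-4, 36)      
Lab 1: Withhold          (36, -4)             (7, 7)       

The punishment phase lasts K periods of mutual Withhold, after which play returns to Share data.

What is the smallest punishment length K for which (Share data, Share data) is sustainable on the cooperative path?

2

Need Σ_{k=1}^{K} ρ^k ≥ (36−22)/(22−7) = 0.9333 at ρ = 4/5.
At K = 1 the sum is 0.8000 < 0.9333; at K = 2 it is 1.4400 ≥ 0.9333.
So the minimum punishment length is K = 2.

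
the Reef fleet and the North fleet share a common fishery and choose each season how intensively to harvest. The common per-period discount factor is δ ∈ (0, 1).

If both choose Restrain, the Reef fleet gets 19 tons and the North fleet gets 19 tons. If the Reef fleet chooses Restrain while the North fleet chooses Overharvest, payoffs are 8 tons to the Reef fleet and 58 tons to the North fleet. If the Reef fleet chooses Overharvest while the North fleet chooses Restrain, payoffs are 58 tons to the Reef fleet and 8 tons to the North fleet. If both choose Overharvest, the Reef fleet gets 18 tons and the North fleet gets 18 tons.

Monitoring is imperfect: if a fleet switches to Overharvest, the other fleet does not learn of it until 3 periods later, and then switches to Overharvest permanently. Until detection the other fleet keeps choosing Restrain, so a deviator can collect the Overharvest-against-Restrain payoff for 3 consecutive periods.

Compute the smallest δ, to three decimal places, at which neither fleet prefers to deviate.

0.992

A deviator earns 58 for 3 periods, then 18 forever; cooperating earns 19 forever. Multiplying the IC by (1−δ):
19 ≥ 58(1−δ^3) + 18δ^3, so 40·δ^3 ≥ 39 and δ^3 ≥ 39/40.
δ ≥ (39/40)^(1/3) ≈ 0.992.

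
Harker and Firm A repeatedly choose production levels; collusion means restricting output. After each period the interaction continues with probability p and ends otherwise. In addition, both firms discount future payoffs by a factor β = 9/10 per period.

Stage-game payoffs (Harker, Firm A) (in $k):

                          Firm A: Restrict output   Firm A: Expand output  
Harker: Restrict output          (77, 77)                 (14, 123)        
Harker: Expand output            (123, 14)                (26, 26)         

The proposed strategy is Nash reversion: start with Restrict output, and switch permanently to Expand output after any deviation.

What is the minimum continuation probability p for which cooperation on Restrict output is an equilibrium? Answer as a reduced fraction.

With continuation probability p and discount β, the effective per-period discount factor is βp.
Grim-trigger IC: βp ≥ (123−77)/(123−26) = 46/97.
So p ≥ (46/97)/(9/10) = 460/873.

460/873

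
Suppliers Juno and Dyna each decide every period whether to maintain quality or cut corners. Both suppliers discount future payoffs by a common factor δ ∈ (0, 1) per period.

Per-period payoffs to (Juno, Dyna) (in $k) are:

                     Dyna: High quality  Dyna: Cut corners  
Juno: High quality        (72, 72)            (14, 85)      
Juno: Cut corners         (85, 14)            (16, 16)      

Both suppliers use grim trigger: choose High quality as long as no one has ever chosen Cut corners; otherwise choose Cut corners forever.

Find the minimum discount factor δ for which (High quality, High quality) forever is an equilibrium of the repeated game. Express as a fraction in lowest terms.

72/(1−δ) ≥ 85 + 16δ/(1−δ)
72 ≥ 85 − 69δ
δ ≥ 13/69.

13/69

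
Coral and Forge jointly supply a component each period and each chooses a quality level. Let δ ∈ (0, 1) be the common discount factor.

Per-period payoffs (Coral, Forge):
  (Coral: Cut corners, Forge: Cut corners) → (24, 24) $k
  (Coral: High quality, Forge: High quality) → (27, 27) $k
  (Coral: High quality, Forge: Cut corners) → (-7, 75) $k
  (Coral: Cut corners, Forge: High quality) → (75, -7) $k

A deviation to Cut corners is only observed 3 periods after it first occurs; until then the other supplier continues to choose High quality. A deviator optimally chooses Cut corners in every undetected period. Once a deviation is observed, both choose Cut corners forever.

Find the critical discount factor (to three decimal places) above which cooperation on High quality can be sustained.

The best deviation is to choose Cut corners for all 3 undetected periods, earning 75 each, then 24 forever once detected.
Deviation value: 75(1−δ^3)/(1−δ) + 24δ^3/(1−δ); cooperation value: 27/(1−δ).
IC: 27 ≥ 75(1−δ^3) + 24δ^3 = 75 − 51δ^3.
So δ^3 ≥ 48/51 = 16/17, giving δ ≥ (16/17)^(1/3) ≈ 0.980.

0.980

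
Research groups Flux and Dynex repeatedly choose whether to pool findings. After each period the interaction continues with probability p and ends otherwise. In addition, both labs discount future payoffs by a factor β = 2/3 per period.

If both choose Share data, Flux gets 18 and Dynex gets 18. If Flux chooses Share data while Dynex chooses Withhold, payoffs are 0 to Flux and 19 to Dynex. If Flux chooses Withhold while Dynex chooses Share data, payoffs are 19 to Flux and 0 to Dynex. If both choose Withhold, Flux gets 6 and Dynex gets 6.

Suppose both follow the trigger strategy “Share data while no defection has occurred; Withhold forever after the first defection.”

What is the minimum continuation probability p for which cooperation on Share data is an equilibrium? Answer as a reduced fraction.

3/26

With continuation probability p and discount β, the effective per-period discount factor is βp.
Grim-trigger IC: βp ≥ (19−18)/(19−6) = 1/13.
So p ≥ (1/13)/(2/3) = 3/26.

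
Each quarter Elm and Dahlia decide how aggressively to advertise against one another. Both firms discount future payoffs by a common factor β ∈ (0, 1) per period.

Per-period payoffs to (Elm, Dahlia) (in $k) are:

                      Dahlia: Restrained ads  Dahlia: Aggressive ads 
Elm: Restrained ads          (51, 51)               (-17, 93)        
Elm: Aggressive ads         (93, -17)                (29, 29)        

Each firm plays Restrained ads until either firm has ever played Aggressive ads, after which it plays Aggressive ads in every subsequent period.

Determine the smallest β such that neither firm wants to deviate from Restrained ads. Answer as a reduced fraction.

Cooperation forever yields 51 each period: 51/(1−β).
Deviating yields 93 once, then 29 forever: 93 + 29β/(1−β).
No profitable deviation requires 51/(1−β) ≥ 93 + 29β/(1−β).
Multiplying by (1−β): 51 ≥ 93(1−β) + 29β = 93 − 64β.
So 64β ≥ 42, i.e. β ≥ 42/64 = 21/32.

21/32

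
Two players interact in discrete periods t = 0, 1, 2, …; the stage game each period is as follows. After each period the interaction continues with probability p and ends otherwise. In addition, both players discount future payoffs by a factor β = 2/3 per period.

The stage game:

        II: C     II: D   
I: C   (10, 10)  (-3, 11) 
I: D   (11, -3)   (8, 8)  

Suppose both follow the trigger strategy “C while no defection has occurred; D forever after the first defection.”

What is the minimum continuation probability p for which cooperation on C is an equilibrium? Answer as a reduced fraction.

With continuation probability p and discount β, the effective per-period discount factor is βp.
Grim-trigger IC: βp ≥ (11−10)/(11−8) = 1/3.
So p ≥ (1/3)/(2/3) = 1/2.

1/2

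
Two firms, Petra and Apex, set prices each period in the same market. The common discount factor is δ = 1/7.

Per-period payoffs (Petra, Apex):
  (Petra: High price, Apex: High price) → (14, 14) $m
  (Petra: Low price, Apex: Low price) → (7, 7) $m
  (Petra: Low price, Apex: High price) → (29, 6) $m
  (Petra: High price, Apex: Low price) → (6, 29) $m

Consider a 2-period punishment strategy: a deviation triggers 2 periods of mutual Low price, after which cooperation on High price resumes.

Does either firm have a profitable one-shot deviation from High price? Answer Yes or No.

IC: δ+…+δ^2 ≥ (29−14)/(14−7) = 15/7.
At δ = 1/7: partial sum = 0.1633 < 2.1429. Cooperation not sustainable.

Yes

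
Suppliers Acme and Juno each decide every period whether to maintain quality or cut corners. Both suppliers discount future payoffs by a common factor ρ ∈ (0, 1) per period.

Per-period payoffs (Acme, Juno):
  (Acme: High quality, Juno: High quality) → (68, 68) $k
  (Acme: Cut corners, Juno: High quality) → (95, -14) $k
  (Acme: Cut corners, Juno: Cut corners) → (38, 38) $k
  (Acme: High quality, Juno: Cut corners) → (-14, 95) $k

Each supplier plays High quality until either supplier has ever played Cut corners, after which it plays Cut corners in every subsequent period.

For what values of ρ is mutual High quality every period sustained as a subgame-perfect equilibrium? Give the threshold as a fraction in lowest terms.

9/19

Under grim trigger the critical discount factor is (T−C)/(T−P) with T = 95, C = 68, P = 38.
ρ* = (95−68)/(95−38) = 27/57 = 9/19.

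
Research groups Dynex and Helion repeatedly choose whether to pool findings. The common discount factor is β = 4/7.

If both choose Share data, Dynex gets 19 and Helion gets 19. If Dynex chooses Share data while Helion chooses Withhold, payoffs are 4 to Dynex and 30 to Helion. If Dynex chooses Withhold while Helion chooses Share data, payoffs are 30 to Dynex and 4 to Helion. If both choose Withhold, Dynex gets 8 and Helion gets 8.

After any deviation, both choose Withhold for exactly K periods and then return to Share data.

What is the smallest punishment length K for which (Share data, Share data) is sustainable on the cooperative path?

IC: β(1−β^K)/(1−β) ≥ (30−19)/(19−8) = 1.
With β = 4/7: need 1 − β^K ≥ 1·(1−4/7)/(4/7), i.e. β^K ≤ 0.2500.
Since (4/7)^2 = 0.3265 and (4/7)^3 = 0.1866, the smallest such K is 3.

3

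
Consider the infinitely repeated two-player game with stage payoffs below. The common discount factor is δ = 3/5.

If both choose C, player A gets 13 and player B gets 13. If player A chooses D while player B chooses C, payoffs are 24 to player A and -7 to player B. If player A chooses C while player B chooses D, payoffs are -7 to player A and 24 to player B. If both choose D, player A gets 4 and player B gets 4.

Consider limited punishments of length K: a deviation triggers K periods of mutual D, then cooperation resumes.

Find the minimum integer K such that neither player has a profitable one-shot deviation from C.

4

No profitable deviation requires (13−4)(δ+…+δ^K) ≥ 24−13, i.e. δ+…+δ^K ≥ 11/9 ≈ 1.2222.
With δ = 3/5, the partial sums are K=1: 0.6000, K=2: 0.9600, K=3: 1.1760, K=4: 1.3056.
K = 4 is the first length at which the sum reaches 1.2222.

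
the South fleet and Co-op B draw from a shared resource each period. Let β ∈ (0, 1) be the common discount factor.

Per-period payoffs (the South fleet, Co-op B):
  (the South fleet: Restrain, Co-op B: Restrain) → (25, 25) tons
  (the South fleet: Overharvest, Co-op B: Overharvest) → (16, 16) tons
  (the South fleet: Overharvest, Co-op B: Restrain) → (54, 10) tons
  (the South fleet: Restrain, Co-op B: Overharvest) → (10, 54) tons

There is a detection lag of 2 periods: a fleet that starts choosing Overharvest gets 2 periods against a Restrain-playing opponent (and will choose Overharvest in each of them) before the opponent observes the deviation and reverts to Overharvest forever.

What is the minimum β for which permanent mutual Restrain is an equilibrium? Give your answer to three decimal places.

Deviating for the 2 undetected periods gains 54−25 = 29 per period over cooperation, then loses 25−16 = 9 per period forever once punishment starts.
Gain: 29(1 + β + … + β^1); loss: 9·β^2/(1−β).
No profitable deviation ⇔ 29(1−β^2) ≤ 9·β^2, i.e. β^2 ≥ 29/(29+9) = 29/38.
Hence β ≥ (29/38)^(1/2) ≈ 0.874.

0.874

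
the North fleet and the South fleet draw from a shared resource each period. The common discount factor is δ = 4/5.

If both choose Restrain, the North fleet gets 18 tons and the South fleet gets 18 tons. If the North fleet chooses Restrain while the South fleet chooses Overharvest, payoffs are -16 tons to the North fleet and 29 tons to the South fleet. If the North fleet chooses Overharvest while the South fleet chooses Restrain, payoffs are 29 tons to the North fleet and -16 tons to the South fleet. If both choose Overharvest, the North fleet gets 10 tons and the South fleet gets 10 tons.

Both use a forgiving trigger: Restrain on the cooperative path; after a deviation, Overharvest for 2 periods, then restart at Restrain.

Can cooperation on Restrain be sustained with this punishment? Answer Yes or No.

Yes

A one-shot deviation gives 29 now, then 10 for 2 periods, then back to 18.
Gain from deviating: (29−18) today; loss: (18−10) in each of the next 2 periods.
No-deviation condition: (18−10)(δ+…+δ^2) ≥ 29−18, i.e. δ+…+δ^2 ≥ 11/8.
At δ = 4/5: δ+…+δ^2 = 1.4400 ≥ 1.3750.
So cooperation is sustainable.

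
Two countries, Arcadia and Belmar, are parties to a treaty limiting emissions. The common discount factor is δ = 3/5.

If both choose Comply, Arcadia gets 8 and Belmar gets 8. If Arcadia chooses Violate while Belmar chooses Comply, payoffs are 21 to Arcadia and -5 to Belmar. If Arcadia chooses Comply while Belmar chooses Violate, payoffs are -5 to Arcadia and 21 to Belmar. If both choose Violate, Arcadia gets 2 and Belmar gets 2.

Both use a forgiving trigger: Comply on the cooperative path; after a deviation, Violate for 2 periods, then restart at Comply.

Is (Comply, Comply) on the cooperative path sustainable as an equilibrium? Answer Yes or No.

Comparing payoff streams over the 3 periods until play realigns: cooperate → 8(1+δ+…+δ^2); deviate → 21 + 2(δ+…+δ^2).
Cooperation is sustained iff (8−2)(δ+…+δ^2) ≥ 21−8.
δ+…+δ^2 = 3/5·(1−(3/5)^2)/(1−3/5) = 0.9600, and (21−8)/(8−2) = 2.1667.
0.9600 < 2.1667, so cooperation is not sustainable.

No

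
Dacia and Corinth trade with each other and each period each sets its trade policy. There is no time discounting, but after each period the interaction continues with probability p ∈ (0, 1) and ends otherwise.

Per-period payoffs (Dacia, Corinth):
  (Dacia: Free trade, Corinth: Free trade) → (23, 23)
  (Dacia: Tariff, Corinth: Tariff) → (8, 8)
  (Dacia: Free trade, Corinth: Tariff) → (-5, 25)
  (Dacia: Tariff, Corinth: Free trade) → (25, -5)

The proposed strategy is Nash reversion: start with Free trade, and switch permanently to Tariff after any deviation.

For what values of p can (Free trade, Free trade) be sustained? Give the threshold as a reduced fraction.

Expected cooperation value is 23 + p·23 + p²·23 + … = 23/(1−p); deviation gives 25 + p·8/(1−p).
23 ≥ 25(1−p) + 8p ⇒ 17p ≥ 2 ⇒ p ≥ 2/17.

2/17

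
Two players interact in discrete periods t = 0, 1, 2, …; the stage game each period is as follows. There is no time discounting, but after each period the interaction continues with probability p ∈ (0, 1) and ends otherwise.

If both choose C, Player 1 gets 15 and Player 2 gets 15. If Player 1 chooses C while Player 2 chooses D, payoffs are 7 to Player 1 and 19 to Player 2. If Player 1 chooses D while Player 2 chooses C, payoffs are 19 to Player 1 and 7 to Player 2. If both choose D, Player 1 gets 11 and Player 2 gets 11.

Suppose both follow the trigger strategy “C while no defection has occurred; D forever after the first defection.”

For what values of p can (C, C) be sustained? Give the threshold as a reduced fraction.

1/2

With no time discounting, the continuation probability p plays the role of the discount factor.
Grim-trigger IC: 15/(1−p) ≥ 19 + 11p/(1−p) ⇒ p ≥ (19−15)/(19−11) = 1/2.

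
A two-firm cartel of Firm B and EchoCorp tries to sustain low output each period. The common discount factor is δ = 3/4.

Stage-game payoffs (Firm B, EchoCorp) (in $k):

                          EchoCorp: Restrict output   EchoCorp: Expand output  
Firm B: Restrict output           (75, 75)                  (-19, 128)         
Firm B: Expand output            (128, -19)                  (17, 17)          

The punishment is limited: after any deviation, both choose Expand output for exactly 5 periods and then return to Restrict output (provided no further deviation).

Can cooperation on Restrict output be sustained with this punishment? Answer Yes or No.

Comparing payoff streams over the 6 periods until play realigns: cooperate → 75(1+δ+…+δ^5); deviate → 128 + 17(δ+…+δ^5).
Cooperation is sustained iff (75−17)(δ+…+δ^5) ≥ 128−75.
δ+…+δ^5 = 3/4·(1−(3/4)^5)/(1−3/4) = 2.2881, and (128−75)/(75−17) = 0.9138.
2.2881 ≥ 0.9138, so cooperation is sustainable.

Yes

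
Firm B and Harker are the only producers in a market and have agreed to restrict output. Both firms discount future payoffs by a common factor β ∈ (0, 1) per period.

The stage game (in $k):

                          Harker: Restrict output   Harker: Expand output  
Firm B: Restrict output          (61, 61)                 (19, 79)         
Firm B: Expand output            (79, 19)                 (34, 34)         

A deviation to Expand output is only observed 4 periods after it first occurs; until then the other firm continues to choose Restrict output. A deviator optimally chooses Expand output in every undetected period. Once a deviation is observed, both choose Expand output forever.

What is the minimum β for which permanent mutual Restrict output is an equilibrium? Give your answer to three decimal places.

0.795

A deviator earns 79 for 4 periods, then 34 forever; cooperating earns 61 forever. Multiplying the IC by (1−β):
61 ≥ 79(1−β^4) + 34β^4, so 45·β^4 ≥ 18 and β^4 ≥ 2/5.
β ≥ (2/5)^(1/4) ≈ 0.795.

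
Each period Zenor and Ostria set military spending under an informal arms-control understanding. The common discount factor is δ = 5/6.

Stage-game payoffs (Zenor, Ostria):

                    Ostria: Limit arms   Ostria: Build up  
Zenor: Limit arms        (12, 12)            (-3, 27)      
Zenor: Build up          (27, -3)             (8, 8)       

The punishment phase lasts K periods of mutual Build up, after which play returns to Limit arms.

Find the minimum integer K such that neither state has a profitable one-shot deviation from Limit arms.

8

No profitable deviation requires (12−8)(δ+…+δ^K) ≥ 27−12, i.e. δ+…+δ^K ≥ 15/4 ≈ 3.7500.
With δ = 5/6, the partial sums are K=1: 0.8333, K=2: 1.5278, …, K=6: 3.3255, K=7: 3.6046, K=8: 3.8372.
K = 8 is the first length at which the sum reaches 3.7500.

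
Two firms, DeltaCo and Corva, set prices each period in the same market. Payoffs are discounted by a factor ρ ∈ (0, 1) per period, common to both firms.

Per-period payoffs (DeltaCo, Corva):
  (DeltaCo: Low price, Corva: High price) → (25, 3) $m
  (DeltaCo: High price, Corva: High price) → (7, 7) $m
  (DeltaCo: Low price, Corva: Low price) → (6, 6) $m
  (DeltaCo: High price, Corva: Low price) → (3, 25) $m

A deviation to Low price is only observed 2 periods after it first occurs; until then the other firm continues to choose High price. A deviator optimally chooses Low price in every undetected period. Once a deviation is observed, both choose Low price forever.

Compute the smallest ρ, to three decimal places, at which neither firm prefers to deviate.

A deviator earns 25 for 2 periods, then 6 forever; cooperating earns 7 forever. Multiplying the IC by (1−ρ):
7 ≥ 25(1−ρ^2) + 6ρ^2, so 19·ρ^2 ≥ 18 and ρ^2 ≥ 18/19.
ρ ≥ (18/19)^(1/2) ≈ 0.973.

0.973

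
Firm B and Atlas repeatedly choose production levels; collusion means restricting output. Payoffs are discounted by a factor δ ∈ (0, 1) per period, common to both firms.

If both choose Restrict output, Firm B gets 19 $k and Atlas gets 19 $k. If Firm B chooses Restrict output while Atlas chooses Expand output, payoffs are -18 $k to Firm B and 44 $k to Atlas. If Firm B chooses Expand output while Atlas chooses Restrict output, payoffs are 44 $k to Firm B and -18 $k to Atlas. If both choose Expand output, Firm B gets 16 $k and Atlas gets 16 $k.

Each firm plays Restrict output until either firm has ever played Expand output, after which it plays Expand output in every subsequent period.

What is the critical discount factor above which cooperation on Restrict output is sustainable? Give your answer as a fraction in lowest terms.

25/28

19/(1−δ) ≥ 44 + 16δ/(1−δ)
19 ≥ 44 − 28δ
δ ≥ 25/28.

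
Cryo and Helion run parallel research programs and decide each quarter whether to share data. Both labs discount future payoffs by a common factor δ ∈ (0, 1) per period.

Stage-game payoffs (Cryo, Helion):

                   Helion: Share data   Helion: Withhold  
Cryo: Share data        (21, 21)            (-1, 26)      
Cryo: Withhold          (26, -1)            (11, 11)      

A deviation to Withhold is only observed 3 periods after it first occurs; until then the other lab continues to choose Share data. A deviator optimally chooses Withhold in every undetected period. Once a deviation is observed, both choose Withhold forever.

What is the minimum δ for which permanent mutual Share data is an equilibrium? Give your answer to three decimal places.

0.693

A deviator earns 26 for 3 periods, then 11 forever; cooperating earns 21 forever. Multiplying the IC by (1−δ):
21 ≥ 26(1−δ^3) + 11δ^3, so 15·δ^3 ≥ 5 and δ^3 ≥ 1/3.
δ ≥ (1/3)^(1/3) ≈ 0.693.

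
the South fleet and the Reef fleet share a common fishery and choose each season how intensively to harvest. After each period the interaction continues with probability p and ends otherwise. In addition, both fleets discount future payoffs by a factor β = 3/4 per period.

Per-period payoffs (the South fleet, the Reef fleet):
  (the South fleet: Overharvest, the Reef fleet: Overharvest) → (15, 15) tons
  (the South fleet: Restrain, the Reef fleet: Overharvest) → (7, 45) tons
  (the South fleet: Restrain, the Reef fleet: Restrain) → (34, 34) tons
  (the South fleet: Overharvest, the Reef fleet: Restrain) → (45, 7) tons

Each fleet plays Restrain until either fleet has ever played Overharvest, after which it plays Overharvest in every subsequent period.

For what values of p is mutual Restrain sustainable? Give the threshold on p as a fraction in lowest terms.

22/45

Expected continuation weight on next period's payoff is β·p = 3/4·p, which plays the role of the discount factor.
Cooperation requires 3/4·p ≥ (45−34)/(45−15) = 11/30, hence p ≥ 22/45.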